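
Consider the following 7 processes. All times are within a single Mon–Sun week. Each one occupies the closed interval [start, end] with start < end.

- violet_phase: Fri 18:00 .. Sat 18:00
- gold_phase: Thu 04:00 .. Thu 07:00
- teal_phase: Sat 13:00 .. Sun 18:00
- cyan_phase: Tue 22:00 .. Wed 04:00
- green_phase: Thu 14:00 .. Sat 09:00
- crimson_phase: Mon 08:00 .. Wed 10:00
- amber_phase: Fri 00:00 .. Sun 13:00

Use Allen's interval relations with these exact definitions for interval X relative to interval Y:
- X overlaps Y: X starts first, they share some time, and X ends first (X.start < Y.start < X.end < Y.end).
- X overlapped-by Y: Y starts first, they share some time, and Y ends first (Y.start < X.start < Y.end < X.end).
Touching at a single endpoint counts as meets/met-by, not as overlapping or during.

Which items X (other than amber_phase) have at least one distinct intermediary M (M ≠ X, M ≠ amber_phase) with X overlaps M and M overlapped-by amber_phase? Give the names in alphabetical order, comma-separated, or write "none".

Target amber_phase = [Fri 00:00, Sun 13:00].
Intermediaries M with M overlapped-by amber_phase: teal_phase.
Via teal_phase — items with X overlaps teal_phase: violet_phase.
Union: violet_phase.

violet_phase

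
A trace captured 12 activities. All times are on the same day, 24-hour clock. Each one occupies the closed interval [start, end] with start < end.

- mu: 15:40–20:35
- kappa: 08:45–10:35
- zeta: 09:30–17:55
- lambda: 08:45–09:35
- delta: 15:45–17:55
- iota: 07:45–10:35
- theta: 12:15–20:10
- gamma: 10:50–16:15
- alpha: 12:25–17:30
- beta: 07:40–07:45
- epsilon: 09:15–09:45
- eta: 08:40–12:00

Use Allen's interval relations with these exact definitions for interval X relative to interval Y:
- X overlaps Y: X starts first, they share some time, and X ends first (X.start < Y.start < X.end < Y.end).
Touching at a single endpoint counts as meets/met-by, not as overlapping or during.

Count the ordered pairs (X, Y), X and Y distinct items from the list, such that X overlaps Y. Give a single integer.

17

Checking all 132 ordered pairs for relation 'overlaps'; matching pairs in alphabetical order:
(alpha, delta): alpha overlaps delta ✓
(alpha, mu): alpha overlaps mu ✓
(epsilon, zeta): epsilon overlaps zeta ✓
(eta, gamma): eta overlaps gamma ✓
(eta, zeta): eta overlaps zeta ✓
(gamma, alpha): gamma overlaps alpha ✓
(gamma, delta): gamma overlaps delta ✓
(gamma, mu): gamma overlaps mu ✓
(gamma, theta): gamma overlaps theta ✓
(iota, eta): iota overlaps eta ✓
(iota, zeta): iota overlaps zeta ✓
(kappa, zeta): kappa overlaps zeta ✓
(lambda, epsilon): lambda overlaps epsilon ✓
(lambda, zeta): lambda overlaps zeta ✓
(theta, mu): theta overlaps mu ✓
(zeta, mu): zeta overlaps mu ✓
(zeta, theta): zeta overlaps theta ✓
Count: 17.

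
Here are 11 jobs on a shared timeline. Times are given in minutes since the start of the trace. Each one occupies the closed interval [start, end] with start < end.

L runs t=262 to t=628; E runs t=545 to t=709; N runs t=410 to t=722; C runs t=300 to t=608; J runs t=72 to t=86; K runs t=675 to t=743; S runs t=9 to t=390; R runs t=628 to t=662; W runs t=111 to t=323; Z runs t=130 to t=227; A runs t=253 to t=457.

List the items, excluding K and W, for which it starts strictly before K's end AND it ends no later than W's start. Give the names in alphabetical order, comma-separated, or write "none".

Conditions: its start is strictly before K's end (X.start < t=743) AND its end is no later than W's start (X.end <= t=111).
A: start t=253 < t=743? ✓; end t=457 <= t=111? ✗ → no.
C: start t=300 < t=743? ✓; end t=608 <= t=111? ✗ → no.
E: start t=545 < t=743? ✓; end t=709 <= t=111? ✗ → no.
J: start t=72 < t=743? ✓; end t=86 <= t=111? ✓ → yes.
L: start t=262 < t=743? ✓; end t=628 <= t=111? ✗ → no.
N: start t=410 < t=743? ✓; end t=722 <= t=111? ✗ → no.
R: start t=628 < t=743? ✓; end t=662 <= t=111? ✗ → no.
S: start t=9 < t=743? ✓; end t=390 <= t=111? ✗ → no.
Z: start t=130 < t=743? ✓; end t=227 <= t=111? ✗ → no.
Result: J.

J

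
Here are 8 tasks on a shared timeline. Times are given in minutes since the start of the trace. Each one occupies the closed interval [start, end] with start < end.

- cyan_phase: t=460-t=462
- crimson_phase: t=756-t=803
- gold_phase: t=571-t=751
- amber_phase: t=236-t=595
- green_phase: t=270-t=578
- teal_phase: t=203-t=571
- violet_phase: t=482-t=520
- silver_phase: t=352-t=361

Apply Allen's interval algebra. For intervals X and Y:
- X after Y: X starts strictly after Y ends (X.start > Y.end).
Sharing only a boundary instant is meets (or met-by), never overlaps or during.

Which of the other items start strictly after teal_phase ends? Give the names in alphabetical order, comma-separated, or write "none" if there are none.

Target teal_phase = [t=203, t=571].
amber_phase [t=236, t=595] → overlapped-by → no.
crimson_phase [t=756, t=803] → after → yes.
cyan_phase [t=460, t=462] → during → no.
gold_phase [t=571, t=751] → met-by → no.
green_phase [t=270, t=578] → overlapped-by → no.
silver_phase [t=352, t=361] → during → no.
violet_phase [t=482, t=520] → during → no.
Result: crimson_phase.

crimson_phase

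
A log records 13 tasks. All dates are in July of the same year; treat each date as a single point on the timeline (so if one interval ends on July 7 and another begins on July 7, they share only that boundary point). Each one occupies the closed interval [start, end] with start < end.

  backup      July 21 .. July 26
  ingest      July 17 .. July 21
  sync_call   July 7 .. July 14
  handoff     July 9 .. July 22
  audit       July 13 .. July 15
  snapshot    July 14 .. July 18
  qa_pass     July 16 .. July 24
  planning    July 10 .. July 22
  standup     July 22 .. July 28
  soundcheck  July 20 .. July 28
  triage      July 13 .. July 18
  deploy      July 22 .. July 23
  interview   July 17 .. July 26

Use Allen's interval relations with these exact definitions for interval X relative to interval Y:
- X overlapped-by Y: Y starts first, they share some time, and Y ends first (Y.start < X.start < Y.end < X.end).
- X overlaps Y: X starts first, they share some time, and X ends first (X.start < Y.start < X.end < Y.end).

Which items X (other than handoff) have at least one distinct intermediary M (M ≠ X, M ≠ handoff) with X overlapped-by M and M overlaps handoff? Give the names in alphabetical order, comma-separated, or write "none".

Target handoff = [July 9, July 22].
Intermediaries M with M overlaps handoff: sync_call.
Via sync_call — items with X overlapped-by sync_call: audit, planning, triage.
Union: audit, planning, triage.

audit, planning, triage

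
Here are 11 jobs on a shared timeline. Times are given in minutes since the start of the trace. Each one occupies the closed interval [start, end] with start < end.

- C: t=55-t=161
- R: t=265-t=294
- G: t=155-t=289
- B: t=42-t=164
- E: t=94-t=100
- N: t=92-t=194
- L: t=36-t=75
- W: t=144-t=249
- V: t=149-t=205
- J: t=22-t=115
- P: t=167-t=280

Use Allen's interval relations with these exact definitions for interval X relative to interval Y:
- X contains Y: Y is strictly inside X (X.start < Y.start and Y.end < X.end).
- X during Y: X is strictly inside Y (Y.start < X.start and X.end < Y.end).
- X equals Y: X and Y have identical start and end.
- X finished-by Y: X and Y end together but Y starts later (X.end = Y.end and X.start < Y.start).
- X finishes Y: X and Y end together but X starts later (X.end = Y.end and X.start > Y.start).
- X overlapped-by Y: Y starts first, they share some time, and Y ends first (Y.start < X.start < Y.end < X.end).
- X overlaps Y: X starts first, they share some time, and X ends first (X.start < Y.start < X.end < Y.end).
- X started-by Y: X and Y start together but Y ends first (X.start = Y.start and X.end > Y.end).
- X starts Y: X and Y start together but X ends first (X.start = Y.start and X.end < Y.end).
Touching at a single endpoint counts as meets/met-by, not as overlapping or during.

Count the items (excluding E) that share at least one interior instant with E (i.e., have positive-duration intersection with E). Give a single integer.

4

Target E = [t=94, t=100].
B [t=42, t=164] → contains → counts.
C [t=55, t=161] → contains → counts.
G [t=155, t=289] → after → no.
J [t=22, t=115] → contains → counts.
L [t=36, t=75] → before → no.
N [t=92, t=194] → contains → counts.
P [t=167, t=280] → after → no.
R [t=265, t=294] → after → no.
V [t=149, t=205] → after → no.
W [t=144, t=249] → after → no.
Total: 4.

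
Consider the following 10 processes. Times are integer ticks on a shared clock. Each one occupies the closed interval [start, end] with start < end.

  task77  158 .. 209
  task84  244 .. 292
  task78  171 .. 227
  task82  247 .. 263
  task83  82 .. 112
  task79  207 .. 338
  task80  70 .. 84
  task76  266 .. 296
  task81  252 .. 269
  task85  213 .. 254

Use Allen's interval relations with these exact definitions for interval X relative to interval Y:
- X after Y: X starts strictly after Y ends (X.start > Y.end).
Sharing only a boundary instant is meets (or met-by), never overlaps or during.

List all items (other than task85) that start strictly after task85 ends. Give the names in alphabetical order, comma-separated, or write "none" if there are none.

Target task85 = [213, 254].
task76 [266, 296] → after → yes.
task77 [158, 209] → before → no.
task78 [171, 227] → overlaps → no.
task79 [207, 338] → contains → no.
task80 [70, 84] → before → no.
task81 [252, 269] → overlapped-by → no.
task82 [247, 263] → overlapped-by → no.
task83 [82, 112] → before → no.
task84 [244, 292] → overlapped-by → no.
Result: task76.

task76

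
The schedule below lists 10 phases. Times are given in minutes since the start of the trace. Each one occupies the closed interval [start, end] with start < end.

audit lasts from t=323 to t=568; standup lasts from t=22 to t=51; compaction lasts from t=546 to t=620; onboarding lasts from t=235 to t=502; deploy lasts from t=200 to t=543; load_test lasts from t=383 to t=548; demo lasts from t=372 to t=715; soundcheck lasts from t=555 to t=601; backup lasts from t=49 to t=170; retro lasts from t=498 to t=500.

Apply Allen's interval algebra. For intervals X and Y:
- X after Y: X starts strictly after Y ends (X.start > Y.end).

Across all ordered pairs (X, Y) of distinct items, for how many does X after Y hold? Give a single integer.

23

Checking all 90 ordered pairs for relation 'after'; matching pairs in alphabetical order:
(audit, backup): audit after backup ✓
(audit, standup): audit after standup ✓
(compaction, backup): compaction after backup ✓
(compaction, deploy): compaction after deploy ✓
(compaction, onboarding): compaction after onboarding ✓
(compaction, retro): compaction after retro ✓
(compaction, standup): compaction after standup ✓
(demo, backup): demo after backup ✓
(demo, standup): demo after standup ✓
(deploy, backup): deploy after backup ✓
(deploy, standup): deploy after standup ✓
(load_test, backup): load_test after backup ✓
(load_test, standup): load_test after standup ✓
(onboarding, backup): onboarding after backup ✓
(onboarding, standup): onboarding after standup ✓
(retro, backup): retro after backup ✓
(retro, standup): retro after standup ✓
(soundcheck, backup): soundcheck after backup ✓
(soundcheck, deploy): soundcheck after deploy ✓
(soundcheck, load_test): soundcheck after load_test ✓
(soundcheck, onboarding): soundcheck after onboarding ✓
(soundcheck, retro): soundcheck after retro ✓
(soundcheck, standup): soundcheck after standup ✓
Count: 23.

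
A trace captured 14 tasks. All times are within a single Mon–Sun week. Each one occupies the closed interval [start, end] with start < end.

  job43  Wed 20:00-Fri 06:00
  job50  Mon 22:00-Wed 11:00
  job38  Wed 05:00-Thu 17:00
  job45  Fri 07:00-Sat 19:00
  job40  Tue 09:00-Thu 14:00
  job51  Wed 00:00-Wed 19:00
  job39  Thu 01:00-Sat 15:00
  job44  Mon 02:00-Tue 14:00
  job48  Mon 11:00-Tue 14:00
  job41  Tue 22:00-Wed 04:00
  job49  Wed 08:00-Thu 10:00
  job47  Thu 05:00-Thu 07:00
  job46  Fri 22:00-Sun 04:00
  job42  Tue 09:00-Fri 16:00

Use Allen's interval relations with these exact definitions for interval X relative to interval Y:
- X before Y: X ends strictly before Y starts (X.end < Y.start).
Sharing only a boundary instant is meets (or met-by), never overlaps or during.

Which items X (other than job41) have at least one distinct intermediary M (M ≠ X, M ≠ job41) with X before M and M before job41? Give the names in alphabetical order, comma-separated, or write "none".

none

Target job41 = [Tue 22:00, Wed 04:00].
Intermediaries M with M before job41: job44, job48.
Via job44 — items with X before job44: none.
Via job48 — items with X before job48: none.
Union: none.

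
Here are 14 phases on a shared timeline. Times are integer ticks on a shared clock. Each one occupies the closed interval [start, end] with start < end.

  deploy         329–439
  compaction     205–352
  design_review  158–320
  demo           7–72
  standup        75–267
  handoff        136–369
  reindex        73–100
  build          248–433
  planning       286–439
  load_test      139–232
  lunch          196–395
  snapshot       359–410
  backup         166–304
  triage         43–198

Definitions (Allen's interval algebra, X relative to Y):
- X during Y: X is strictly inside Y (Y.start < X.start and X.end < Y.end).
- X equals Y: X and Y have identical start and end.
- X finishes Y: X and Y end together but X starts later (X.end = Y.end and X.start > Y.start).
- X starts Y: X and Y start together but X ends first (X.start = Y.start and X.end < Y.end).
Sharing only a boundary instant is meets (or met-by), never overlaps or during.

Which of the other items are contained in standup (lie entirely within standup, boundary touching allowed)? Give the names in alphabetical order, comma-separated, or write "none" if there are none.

Target standup = [75, 267].
backup [166, 304] → overlapped-by → no.
build [248, 433] → overlapped-by → no.
compaction [205, 352] → overlapped-by → no.
demo [7, 72] → before → no.
deploy [329, 439] → after → no.
design_review [158, 320] → overlapped-by → no.
handoff [136, 369] → overlapped-by → no.
load_test [139, 232] → during → yes.
lunch [196, 395] → overlapped-by → no.
planning [286, 439] → after → no.
reindex [73, 100] → overlaps → no.
snapshot [359, 410] → after → no.
triage [43, 198] → overlaps → no.
Result: load_test.

load_test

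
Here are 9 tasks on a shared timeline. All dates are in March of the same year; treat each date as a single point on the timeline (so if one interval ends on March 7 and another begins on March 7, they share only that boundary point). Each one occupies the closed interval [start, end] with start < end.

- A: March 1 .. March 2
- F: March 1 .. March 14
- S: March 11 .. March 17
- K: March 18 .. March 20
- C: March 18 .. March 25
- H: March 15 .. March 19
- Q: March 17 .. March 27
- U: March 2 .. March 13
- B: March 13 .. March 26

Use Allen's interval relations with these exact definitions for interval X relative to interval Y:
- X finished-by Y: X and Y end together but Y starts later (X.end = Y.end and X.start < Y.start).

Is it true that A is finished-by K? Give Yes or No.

No

A = [March 1, March 2], K = [March 18, March 20].
Actual relation of A to K: before.
Asked whether 'finished-by' holds → No.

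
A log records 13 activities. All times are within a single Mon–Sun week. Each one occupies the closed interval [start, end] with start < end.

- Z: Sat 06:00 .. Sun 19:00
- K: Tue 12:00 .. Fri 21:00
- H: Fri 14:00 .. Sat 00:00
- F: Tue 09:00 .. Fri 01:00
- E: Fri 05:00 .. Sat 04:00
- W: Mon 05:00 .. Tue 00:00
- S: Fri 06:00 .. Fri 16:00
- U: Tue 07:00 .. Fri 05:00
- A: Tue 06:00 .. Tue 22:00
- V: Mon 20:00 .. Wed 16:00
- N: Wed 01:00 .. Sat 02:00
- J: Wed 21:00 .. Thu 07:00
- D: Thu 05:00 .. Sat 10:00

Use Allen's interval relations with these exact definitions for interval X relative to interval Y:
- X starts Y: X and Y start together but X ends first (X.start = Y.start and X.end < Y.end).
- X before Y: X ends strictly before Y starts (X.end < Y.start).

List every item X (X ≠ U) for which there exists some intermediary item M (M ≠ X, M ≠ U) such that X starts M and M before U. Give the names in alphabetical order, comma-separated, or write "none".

Target U = [Tue 07:00, Fri 05:00].
Intermediaries M with M before U: W.
Via W — items with X starts W: none.
Union: none.

none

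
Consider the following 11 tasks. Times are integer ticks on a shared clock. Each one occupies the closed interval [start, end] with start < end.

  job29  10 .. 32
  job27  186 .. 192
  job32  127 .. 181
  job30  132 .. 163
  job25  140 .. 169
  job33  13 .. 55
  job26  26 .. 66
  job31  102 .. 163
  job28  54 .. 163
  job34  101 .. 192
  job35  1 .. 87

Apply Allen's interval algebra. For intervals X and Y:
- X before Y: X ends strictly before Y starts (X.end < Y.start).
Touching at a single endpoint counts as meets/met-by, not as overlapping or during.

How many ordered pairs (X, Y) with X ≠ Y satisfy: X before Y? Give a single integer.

30

Checking all 110 ordered pairs for relation 'before'; matching pairs in alphabetical order:
(job25, job27): job25 before job27 ✓
(job26, job25): job26 before job25 ✓
(job26, job27): job26 before job27 ✓
(job26, job30): job26 before job30 ✓
(job26, job31): job26 before job31 ✓
(job26, job32): job26 before job32 ✓
(job26, job34): job26 before job34 ✓
(job28, job27): job28 before job27 ✓
(job29, job25): job29 before job25 ✓
(job29, job27): job29 before job27 ✓
(job29, job28): job29 before job28 ✓
(job29, job30): job29 before job30 ✓
(job29, job31): job29 before job31 ✓
(job29, job32): job29 before job32 ✓
(job29, job34): job29 before job34 ✓
(job30, job27): job30 before job27 ✓
(job31, job27): job31 before job27 ✓
(job32, job27): job32 before job27 ✓
(job33, job25): job33 before job25 ✓
(job33, job27): job33 before job27 ✓
(job33, job30): job33 before job30 ✓
(job33, job31): job33 before job31 ✓
(job33, job32): job33 before job32 ✓
(job33, job34): job33 before job34 ✓
... plus 6 further pairs not listed.
Count: 30.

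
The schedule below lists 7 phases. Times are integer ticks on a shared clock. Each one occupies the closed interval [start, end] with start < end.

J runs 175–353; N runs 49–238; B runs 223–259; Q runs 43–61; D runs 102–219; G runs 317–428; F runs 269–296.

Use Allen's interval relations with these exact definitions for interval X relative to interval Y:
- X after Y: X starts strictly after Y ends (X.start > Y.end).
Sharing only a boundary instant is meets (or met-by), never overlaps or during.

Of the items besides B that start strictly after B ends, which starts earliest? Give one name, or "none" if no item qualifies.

Target B = [223, 259].
D [102, 219] → before → excluded.
F [269, 296] → after → candidate.
G [317, 428] → after → candidate.
J [175, 353] → contains → excluded.
N [49, 238] → overlaps → excluded.
Q [43, 61] → before → excluded.
Among candidates, earliest start is 269 → F.

F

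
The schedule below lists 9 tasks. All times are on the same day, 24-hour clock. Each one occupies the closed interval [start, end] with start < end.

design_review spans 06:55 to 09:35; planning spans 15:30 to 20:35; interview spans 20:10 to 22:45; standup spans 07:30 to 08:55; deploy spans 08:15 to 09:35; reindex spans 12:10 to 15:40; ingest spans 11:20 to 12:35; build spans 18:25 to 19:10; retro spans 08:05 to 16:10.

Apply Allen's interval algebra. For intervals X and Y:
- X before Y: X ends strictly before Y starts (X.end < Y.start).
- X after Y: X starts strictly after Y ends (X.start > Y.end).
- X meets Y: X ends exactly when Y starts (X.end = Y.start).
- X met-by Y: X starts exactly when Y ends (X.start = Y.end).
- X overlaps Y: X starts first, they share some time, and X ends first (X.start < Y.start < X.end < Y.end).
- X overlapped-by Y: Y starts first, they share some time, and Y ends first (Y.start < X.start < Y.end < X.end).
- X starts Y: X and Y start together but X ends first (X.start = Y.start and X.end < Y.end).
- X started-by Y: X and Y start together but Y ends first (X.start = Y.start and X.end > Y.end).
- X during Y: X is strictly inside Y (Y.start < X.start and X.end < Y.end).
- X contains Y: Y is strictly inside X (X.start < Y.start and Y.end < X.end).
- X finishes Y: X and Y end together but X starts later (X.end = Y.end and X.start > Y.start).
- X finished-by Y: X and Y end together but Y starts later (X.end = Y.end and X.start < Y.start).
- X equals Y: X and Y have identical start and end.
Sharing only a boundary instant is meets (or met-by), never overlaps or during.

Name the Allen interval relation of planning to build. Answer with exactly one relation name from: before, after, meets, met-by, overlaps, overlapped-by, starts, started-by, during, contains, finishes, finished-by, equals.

contains

planning = [15:30, 20:35]; build = [18:25, 19:10].
Compare endpoints: planning.start < build.start, planning.start < build.end, planning.end > build.start, planning.end > build.end.
That pattern is 'contains'.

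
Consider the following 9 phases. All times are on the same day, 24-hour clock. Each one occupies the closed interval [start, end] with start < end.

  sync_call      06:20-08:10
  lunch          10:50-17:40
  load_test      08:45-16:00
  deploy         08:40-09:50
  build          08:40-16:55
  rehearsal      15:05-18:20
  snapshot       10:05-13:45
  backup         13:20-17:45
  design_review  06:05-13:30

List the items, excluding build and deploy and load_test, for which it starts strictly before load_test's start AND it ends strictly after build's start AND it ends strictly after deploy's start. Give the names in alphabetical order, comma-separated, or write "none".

Conditions: its start is strictly before load_test's start (X.start < 08:45) AND its end is strictly after build's start (X.end > 08:40) AND its end is strictly after deploy's start (X.end > 08:40).
backup: start 13:20 < 08:45? ✗; end 17:45 > 08:40? ✓; end 17:45 > 08:40? ✓ → no.
design_review: start 06:05 < 08:45? ✓; end 13:30 > 08:40? ✓; end 13:30 > 08:40? ✓ → yes.
lunch: start 10:50 < 08:45? ✗; end 17:40 > 08:40? ✓; end 17:40 > 08:40? ✓ → no.
rehearsal: start 15:05 < 08:45? ✗; end 18:20 > 08:40? ✓; end 18:20 > 08:40? ✓ → no.
snapshot: start 10:05 < 08:45? ✗; end 13:45 > 08:40? ✓; end 13:45 > 08:40? ✓ → no.
sync_call: start 06:20 < 08:45? ✓; end 08:10 > 08:40? ✗; end 08:10 > 08:40? ✗ → no.
Result: design_review.

design_review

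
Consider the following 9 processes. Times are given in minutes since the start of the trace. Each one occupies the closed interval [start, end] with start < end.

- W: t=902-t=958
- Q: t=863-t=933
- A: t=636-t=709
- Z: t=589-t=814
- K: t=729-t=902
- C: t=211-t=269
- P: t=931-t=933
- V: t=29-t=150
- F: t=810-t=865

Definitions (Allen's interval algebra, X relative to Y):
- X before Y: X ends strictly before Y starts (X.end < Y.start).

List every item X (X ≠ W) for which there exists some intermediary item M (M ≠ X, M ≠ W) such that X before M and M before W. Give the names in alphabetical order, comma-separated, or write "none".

Target W = [t=902, t=958].
Intermediaries M with M before W: A, C, F, V, Z.
Via A — items with X before A: C, V.
Via C — items with X before C: V.
Via F — items with X before F: A, C, V.
Via V — items with X before V: none.
Via Z — items with X before Z: C, V.
Union: A, C, V.

A, C, V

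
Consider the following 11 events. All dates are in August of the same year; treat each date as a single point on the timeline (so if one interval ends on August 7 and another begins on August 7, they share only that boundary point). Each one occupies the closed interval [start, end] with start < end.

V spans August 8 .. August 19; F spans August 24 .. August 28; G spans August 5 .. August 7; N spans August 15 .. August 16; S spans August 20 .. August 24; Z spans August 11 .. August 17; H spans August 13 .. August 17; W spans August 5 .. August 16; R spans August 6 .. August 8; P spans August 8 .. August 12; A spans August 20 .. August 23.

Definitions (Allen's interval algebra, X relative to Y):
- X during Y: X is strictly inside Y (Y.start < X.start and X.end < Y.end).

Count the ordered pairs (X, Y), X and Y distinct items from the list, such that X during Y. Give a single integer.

Checking all 110 ordered pairs for relation 'during'; matching pairs in alphabetical order:
(H, V): H during V ✓
(N, H): N during H ✓
(N, V): N during V ✓
(N, Z): N during Z ✓
(P, W): P during W ✓
(R, W): R during W ✓
(Z, V): Z during V ✓
Count: 7.

7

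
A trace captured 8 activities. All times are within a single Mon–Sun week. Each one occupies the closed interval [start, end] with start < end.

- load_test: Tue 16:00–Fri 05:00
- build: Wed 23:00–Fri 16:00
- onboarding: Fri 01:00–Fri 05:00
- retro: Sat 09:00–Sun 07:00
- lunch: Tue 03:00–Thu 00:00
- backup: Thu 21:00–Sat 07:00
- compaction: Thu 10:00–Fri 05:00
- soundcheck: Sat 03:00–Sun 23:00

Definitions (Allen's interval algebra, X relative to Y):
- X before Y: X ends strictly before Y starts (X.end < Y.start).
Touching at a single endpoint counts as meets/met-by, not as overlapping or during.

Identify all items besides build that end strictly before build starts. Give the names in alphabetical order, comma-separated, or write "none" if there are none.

none

Target build = [Wed 23:00, Fri 16:00].
backup [Thu 21:00, Sat 07:00] → overlapped-by → no.
compaction [Thu 10:00, Fri 05:00] → during → no.
load_test [Tue 16:00, Fri 05:00] → overlaps → no.
lunch [Tue 03:00, Thu 00:00] → overlaps → no.
onboarding [Fri 01:00, Fri 05:00] → during → no.
retro [Sat 09:00, Sun 07:00] → after → no.
soundcheck [Sat 03:00, Sun 23:00] → after → no.
Result: none.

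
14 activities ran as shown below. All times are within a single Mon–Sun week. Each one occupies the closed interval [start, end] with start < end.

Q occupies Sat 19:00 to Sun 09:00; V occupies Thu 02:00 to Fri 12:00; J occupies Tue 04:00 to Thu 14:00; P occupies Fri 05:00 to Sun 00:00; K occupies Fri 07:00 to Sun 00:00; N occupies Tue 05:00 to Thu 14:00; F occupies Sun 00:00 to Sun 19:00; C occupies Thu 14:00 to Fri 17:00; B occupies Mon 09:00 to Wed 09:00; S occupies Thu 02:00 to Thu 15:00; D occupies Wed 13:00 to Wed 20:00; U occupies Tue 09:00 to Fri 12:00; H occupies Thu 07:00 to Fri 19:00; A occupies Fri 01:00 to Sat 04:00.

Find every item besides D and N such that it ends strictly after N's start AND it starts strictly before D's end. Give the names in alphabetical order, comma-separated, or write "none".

B, J, U

Conditions: its end is strictly after N's start (X.end > Tue 05:00) AND its start is strictly before D's end (X.start < Wed 20:00).
A: end Sat 04:00 > Tue 05:00? ✓; start Fri 01:00 < Wed 20:00? ✗ → no.
B: end Wed 09:00 > Tue 05:00? ✓; start Mon 09:00 < Wed 20:00? ✓ → yes.
C: end Fri 17:00 > Tue 05:00? ✓; start Thu 14:00 < Wed 20:00? ✗ → no.
F: end Sun 19:00 > Tue 05:00? ✓; start Sun 00:00 < Wed 20:00? ✗ → no.
H: end Fri 19:00 > Tue 05:00? ✓; start Thu 07:00 < Wed 20:00? ✗ → no.
J: end Thu 14:00 > Tue 05:00? ✓; start Tue 04:00 < Wed 20:00? ✓ → yes.
K: end Sun 00:00 > Tue 05:00? ✓; start Fri 07:00 < Wed 20:00? ✗ → no.
P: end Sun 00:00 > Tue 05:00? ✓; start Fri 05:00 < Wed 20:00? ✗ → no.
Q: end Sun 09:00 > Tue 05:00? ✓; start Sat 19:00 < Wed 20:00? ✗ → no.
S: end Thu 15:00 > Tue 05:00? ✓; start Thu 02:00 < Wed 20:00? ✗ → no.
U: end Fri 12:00 > Tue 05:00? ✓; start Tue 09:00 < Wed 20:00? ✓ → yes.
V: end Fri 12:00 > Tue 05:00? ✓; start Thu 02:00 < Wed 20:00? ✗ → no.
Result: B, J, U.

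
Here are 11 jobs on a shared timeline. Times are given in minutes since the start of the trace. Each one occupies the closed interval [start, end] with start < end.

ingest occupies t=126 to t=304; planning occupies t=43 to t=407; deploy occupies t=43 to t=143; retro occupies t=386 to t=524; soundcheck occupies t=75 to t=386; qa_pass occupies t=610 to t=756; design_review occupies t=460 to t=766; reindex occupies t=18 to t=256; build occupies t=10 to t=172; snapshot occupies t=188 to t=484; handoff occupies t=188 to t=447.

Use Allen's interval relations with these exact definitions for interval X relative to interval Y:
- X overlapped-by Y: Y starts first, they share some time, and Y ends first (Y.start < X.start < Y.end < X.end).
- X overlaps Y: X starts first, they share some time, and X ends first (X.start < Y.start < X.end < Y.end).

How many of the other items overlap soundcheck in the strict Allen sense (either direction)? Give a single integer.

5

Target soundcheck = [t=75, t=386].
build [t=10, t=172] → overlaps → counts.
deploy [t=43, t=143] → overlaps → counts.
design_review [t=460, t=766] → after → no.
handoff [t=188, t=447] → overlapped-by → counts.
ingest [t=126, t=304] → during → no.
planning [t=43, t=407] → contains → no.
qa_pass [t=610, t=756] → after → no.
reindex [t=18, t=256] → overlaps → counts.
retro [t=386, t=524] → met-by → no.
snapshot [t=188, t=484] → overlapped-by → counts.
Total: 5.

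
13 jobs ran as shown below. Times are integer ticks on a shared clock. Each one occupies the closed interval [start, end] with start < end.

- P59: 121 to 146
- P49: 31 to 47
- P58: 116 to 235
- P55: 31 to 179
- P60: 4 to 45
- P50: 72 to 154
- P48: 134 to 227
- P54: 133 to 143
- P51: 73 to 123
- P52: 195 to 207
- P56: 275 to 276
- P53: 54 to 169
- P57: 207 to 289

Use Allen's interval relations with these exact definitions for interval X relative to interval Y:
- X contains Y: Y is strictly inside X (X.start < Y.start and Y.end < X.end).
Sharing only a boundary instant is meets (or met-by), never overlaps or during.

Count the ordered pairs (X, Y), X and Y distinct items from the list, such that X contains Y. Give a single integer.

Checking all 156 ordered pairs for relation 'contains'; matching pairs in alphabetical order:
(P48, P52): P48 contains P52 ✓
(P50, P51): P50 contains P51 ✓
(P50, P54): P50 contains P54 ✓
(P50, P59): P50 contains P59 ✓
(P53, P50): P53 contains P50 ✓
(P53, P51): P53 contains P51 ✓
(P53, P54): P53 contains P54 ✓
(P53, P59): P53 contains P59 ✓
(P55, P50): P55 contains P50 ✓
(P55, P51): P55 contains P51 ✓
(P55, P53): P55 contains P53 ✓
(P55, P54): P55 contains P54 ✓
(P55, P59): P55 contains P59 ✓
(P57, P56): P57 contains P56 ✓
(P58, P48): P58 contains P48 ✓
(P58, P52): P58 contains P52 ✓
(P58, P54): P58 contains P54 ✓
(P58, P59): P58 contains P59 ✓
(P59, P54): P59 contains P54 ✓
Count: 19.

19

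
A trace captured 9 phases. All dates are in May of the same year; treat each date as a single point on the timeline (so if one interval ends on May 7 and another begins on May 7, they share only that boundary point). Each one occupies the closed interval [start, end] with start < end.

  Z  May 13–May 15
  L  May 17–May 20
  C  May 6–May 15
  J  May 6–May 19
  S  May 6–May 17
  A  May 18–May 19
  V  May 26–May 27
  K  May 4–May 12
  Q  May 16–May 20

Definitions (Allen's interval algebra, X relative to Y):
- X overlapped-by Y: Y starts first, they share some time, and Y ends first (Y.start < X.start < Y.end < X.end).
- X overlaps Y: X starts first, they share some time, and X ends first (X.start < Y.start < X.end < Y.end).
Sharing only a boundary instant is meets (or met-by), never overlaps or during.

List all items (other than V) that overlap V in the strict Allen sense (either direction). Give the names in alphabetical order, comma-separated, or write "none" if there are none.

none

Target V = [May 26, May 27].
A [May 18, May 19] → before → no.
C [May 6, May 15] → before → no.
J [May 6, May 19] → before → no.
K [May 4, May 12] → before → no.
L [May 17, May 20] → before → no.
Q [May 16, May 20] → before → no.
S [May 6, May 17] → before → no.
Z [May 13, May 15] → before → no.
Result: none.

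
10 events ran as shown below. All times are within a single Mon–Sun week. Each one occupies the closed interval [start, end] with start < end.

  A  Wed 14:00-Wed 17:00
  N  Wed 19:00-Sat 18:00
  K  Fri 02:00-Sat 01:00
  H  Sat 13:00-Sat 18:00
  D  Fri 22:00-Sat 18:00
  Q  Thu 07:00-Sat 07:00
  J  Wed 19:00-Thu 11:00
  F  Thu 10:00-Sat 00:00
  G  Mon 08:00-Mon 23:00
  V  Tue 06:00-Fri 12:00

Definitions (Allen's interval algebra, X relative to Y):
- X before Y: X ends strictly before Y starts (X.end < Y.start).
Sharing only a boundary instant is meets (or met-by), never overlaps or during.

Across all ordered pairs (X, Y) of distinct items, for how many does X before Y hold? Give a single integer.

24

Checking all 90 ordered pairs for relation 'before'; matching pairs in alphabetical order:
(A, D): A before D ✓
(A, F): A before F ✓
(A, H): A before H ✓
(A, J): A before J ✓
(A, K): A before K ✓
(A, N): A before N ✓
(A, Q): A before Q ✓
(F, H): F before H ✓
(G, A): G before A ✓
(G, D): G before D ✓
(G, F): G before F ✓
(G, H): G before H ✓
(G, J): G before J ✓
(G, K): G before K ✓
(G, N): G before N ✓
(G, Q): G before Q ✓
(G, V): G before V ✓
(J, D): J before D ✓
(J, H): J before H ✓
(J, K): J before K ✓
(K, H): K before H ✓
(Q, H): Q before H ✓
(V, D): V before D ✓
(V, H): V before H ✓
Count: 24.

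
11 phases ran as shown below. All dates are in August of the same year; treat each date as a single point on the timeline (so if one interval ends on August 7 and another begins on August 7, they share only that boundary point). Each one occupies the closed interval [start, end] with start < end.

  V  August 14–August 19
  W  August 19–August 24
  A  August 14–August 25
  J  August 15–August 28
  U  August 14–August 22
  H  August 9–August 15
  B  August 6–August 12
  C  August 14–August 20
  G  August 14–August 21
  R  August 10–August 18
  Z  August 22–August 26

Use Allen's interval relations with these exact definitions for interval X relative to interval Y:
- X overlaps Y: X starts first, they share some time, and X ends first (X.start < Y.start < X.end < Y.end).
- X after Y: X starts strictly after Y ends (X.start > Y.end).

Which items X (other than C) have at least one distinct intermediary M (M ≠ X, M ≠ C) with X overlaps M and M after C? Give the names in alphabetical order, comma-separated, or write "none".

Target C = [August 14, August 20].
Intermediaries M with M after C: Z.
Via Z — items with X overlaps Z: A, W.
Union: A, W.

A, W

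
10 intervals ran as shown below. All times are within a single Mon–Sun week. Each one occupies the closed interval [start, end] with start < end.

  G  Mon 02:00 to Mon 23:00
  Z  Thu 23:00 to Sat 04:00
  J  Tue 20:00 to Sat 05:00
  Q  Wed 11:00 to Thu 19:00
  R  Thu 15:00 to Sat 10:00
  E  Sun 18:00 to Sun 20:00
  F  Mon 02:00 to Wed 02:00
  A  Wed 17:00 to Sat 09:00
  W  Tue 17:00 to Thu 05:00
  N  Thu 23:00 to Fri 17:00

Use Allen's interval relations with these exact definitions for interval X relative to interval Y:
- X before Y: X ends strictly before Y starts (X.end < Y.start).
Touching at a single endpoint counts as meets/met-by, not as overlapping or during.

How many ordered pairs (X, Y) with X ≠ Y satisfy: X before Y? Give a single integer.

Checking all 90 ordered pairs for relation 'before'; matching pairs in alphabetical order:
(A, E): A before E ✓
(F, A): F before A ✓
(F, E): F before E ✓
(F, N): F before N ✓
(F, Q): F before Q ✓
(F, R): F before R ✓
(F, Z): F before Z ✓
(G, A): G before A ✓
(G, E): G before E ✓
(G, J): G before J ✓
(G, N): G before N ✓
(G, Q): G before Q ✓
(G, R): G before R ✓
(G, W): G before W ✓
(G, Z): G before Z ✓
(J, E): J before E ✓
(N, E): N before E ✓
(Q, E): Q before E ✓
(Q, N): Q before N ✓
(Q, Z): Q before Z ✓
(R, E): R before E ✓
(W, E): W before E ✓
(W, N): W before N ✓
(W, R): W before R ✓
... plus 2 further pairs not listed.
Count: 26.

26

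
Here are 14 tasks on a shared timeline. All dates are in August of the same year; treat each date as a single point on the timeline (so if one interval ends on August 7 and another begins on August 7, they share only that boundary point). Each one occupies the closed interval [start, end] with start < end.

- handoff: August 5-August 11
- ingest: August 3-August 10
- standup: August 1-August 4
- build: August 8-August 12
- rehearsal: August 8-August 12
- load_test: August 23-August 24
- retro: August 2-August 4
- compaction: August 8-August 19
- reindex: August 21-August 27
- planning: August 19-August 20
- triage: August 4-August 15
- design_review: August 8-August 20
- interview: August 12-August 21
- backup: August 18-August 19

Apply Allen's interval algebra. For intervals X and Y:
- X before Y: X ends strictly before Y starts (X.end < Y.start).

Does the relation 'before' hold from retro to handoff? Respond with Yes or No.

retro = [August 2, August 4], handoff = [August 5, August 11].
Actual relation of retro to handoff: before.
Asked whether 'before' holds → Yes.

Yes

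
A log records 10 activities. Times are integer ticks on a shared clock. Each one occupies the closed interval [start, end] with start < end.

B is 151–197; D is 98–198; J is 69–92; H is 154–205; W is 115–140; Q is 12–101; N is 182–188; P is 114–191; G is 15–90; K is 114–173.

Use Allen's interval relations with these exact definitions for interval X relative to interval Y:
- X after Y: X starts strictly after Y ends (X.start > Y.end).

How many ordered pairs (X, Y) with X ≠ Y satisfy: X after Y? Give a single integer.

24

Checking all 90 ordered pairs for relation 'after'; matching pairs in alphabetical order:
(B, G): B after G ✓
(B, J): B after J ✓
(B, Q): B after Q ✓
(B, W): B after W ✓
(D, G): D after G ✓
(D, J): D after J ✓
(H, G): H after G ✓
(H, J): H after J ✓
(H, Q): H after Q ✓
(H, W): H after W ✓
(K, G): K after G ✓
(K, J): K after J ✓
(K, Q): K after Q ✓
(N, G): N after G ✓
(N, J): N after J ✓
(N, K): N after K ✓
(N, Q): N after Q ✓
(N, W): N after W ✓
(P, G): P after G ✓
(P, J): P after J ✓
(P, Q): P after Q ✓
(W, G): W after G ✓
(W, J): W after J ✓
(W, Q): W after Q ✓
Count: 24.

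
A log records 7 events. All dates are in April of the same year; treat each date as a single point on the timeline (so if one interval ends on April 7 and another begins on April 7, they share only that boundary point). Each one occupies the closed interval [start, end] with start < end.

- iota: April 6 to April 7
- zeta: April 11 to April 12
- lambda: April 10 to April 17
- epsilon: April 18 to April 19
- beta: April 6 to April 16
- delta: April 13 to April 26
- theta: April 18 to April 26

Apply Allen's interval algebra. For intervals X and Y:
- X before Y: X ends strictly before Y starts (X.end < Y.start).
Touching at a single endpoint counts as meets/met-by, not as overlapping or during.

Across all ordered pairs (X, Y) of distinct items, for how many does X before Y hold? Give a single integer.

12

Checking all 42 ordered pairs for relation 'before'; matching pairs in alphabetical order:
(beta, epsilon): beta before epsilon ✓
(beta, theta): beta before theta ✓
(iota, delta): iota before delta ✓
(iota, epsilon): iota before epsilon ✓
(iota, lambda): iota before lambda ✓
(iota, theta): iota before theta ✓
(iota, zeta): iota before zeta ✓
(lambda, epsilon): lambda before epsilon ✓
(lambda, theta): lambda before theta ✓
(zeta, delta): zeta before delta ✓
(zeta, epsilon): zeta before epsilon ✓
(zeta, theta): zeta before theta ✓
Count: 12.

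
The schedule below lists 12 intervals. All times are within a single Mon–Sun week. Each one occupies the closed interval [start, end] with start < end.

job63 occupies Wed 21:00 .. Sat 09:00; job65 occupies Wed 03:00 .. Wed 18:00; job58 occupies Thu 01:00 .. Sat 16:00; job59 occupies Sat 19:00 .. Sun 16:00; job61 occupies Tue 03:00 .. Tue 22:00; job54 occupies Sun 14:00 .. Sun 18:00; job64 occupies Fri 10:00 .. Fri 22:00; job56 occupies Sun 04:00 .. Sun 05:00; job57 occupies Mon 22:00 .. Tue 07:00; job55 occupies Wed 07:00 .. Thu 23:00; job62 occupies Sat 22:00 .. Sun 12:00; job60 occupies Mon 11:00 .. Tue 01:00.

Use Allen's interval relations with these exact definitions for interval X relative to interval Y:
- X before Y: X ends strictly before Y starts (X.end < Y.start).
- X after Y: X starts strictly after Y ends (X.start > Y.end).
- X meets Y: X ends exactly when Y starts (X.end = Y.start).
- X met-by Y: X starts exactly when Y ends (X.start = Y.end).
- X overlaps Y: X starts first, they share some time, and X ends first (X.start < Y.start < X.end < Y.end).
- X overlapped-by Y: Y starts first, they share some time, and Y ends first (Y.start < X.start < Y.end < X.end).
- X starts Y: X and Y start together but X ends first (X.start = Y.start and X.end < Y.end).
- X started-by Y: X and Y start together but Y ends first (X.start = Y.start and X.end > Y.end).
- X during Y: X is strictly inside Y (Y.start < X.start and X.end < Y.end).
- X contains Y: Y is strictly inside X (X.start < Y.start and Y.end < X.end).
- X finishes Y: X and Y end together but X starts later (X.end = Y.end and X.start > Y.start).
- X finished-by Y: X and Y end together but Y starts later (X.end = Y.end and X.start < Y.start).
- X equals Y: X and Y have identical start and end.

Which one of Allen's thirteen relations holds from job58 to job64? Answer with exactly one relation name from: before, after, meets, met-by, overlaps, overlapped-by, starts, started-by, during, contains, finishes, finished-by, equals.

job58 = [Thu 01:00, Sat 16:00]; job64 = [Fri 10:00, Fri 22:00].
Compare endpoints: job58.start < job64.start, job58.start < job64.end, job58.end > job64.start, job58.end > job64.end.
That pattern is 'contains'.

contains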